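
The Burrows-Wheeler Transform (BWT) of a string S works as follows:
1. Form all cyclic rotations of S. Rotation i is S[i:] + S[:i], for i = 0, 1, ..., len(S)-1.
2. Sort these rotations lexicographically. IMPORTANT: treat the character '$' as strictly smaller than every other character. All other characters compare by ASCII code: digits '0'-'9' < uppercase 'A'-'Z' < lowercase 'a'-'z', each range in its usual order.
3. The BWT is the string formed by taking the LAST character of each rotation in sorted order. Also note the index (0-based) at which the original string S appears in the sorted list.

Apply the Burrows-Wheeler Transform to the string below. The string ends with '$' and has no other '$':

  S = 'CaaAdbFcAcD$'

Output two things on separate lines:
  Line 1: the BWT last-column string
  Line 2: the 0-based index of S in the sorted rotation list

Answer: Dca$cbaCdFAA
3

Derivation:
All 12 rotations (rotation i = S[i:]+S[:i]):
  rot[0] = CaaAdbFcAcD$
  rot[1] = aaAdbFcAcD$C
  rot[2] = aAdbFcAcD$Ca
  rot[3] = AdbFcAcD$Caa
  rot[4] = dbFcAcD$CaaA
  rot[5] = bFcAcD$CaaAd
  rot[6] = FcAcD$CaaAdb
  rot[7] = cAcD$CaaAdbF
  rot[8] = AcD$CaaAdbFc
  rot[9] = cD$CaaAdbFcA
  rot[10] = D$CaaAdbFcAc
  rot[11] = $CaaAdbFcAcD
Sorted (with $ < everything):
  sorted[0] = $CaaAdbFcAcD  (last char: 'D')
  sorted[1] = AcD$CaaAdbFc  (last char: 'c')
  sorted[2] = AdbFcAcD$Caa  (last char: 'a')
  sorted[3] = CaaAdbFcAcD$  (last char: '$')
  sorted[4] = D$CaaAdbFcAc  (last char: 'c')
  sorted[5] = FcAcD$CaaAdb  (last char: 'b')
  sorted[6] = aAdbFcAcD$Ca  (last char: 'a')
  sorted[7] = aaAdbFcAcD$C  (last char: 'C')
  sorted[8] = bFcAcD$CaaAd  (last char: 'd')
  sorted[9] = cAcD$CaaAdbF  (last char: 'F')
  sorted[10] = cD$CaaAdbFcA  (last char: 'A')
  sorted[11] = dbFcAcD$CaaA  (last char: 'A')
Last column: Dca$cbaCdFAA
Original string S is at sorted index 3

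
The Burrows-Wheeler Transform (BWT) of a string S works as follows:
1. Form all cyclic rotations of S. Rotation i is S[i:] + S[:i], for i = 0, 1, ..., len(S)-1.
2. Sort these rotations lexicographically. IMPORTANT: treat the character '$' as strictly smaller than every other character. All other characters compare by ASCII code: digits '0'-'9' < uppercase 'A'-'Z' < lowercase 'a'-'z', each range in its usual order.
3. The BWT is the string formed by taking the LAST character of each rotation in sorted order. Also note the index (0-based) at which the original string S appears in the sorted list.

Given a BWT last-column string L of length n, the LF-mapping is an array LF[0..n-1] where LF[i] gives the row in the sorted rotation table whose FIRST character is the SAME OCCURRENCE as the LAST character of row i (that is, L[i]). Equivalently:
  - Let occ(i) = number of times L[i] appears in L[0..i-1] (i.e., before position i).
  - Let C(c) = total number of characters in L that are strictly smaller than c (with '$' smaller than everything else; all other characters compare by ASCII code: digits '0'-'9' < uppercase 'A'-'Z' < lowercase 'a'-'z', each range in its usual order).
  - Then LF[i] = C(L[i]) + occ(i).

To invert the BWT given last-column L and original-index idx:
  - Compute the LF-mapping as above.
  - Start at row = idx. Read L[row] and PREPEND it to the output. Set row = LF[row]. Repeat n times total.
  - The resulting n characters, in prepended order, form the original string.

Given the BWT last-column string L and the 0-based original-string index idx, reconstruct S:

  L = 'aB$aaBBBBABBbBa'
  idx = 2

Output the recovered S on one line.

LF mapping: 10 2 0 11 12 3 4 5 6 1 7 8 14 9 13
Walk LF starting at row 2, prepending L[row]:
  step 1: row=2, L[2]='$', prepend. Next row=LF[2]=0
  step 2: row=0, L[0]='a', prepend. Next row=LF[0]=10
  step 3: row=10, L[10]='B', prepend. Next row=LF[10]=7
  step 4: row=7, L[7]='B', prepend. Next row=LF[7]=5
  step 5: row=5, L[5]='B', prepend. Next row=LF[5]=3
  step 6: row=3, L[3]='a', prepend. Next row=LF[3]=11
  step 7: row=11, L[11]='B', prepend. Next row=LF[11]=8
  step 8: row=8, L[8]='B', prepend. Next row=LF[8]=6
  step 9: row=6, L[6]='B', prepend. Next row=LF[6]=4
  step 10: row=4, L[4]='a', prepend. Next row=LF[4]=12
  step 11: row=12, L[12]='b', prepend. Next row=LF[12]=14
  step 12: row=14, L[14]='a', prepend. Next row=LF[14]=13
  step 13: row=13, L[13]='B', prepend. Next row=LF[13]=9
  step 14: row=9, L[9]='A', prepend. Next row=LF[9]=1
  step 15: row=1, L[1]='B', prepend. Next row=LF[1]=2
Reversed output: BABabaBBBaBBBa$

Answer: BABabaBBBaBBBa$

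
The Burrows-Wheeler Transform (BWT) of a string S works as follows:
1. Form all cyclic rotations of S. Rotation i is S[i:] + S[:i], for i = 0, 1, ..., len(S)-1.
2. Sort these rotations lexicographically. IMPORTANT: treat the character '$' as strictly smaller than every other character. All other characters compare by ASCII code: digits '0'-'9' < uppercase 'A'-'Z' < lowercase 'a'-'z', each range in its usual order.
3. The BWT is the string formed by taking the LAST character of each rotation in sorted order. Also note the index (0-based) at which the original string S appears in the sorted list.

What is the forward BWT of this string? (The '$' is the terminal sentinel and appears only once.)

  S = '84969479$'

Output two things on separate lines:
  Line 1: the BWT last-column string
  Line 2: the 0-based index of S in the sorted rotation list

Answer: 99894$764
5

Derivation:
All 9 rotations (rotation i = S[i:]+S[:i]):
  rot[0] = 84969479$
  rot[1] = 4969479$8
  rot[2] = 969479$84
  rot[3] = 69479$849
  rot[4] = 9479$8496
  rot[5] = 479$84969
  rot[6] = 79$849694
  rot[7] = 9$8496947
  rot[8] = $84969479
Sorted (with $ < everything):
  sorted[0] = $84969479  (last char: '9')
  sorted[1] = 479$84969  (last char: '9')
  sorted[2] = 4969479$8  (last char: '8')
  sorted[3] = 69479$849  (last char: '9')
  sorted[4] = 79$849694  (last char: '4')
  sorted[5] = 84969479$  (last char: '$')
  sorted[6] = 9$8496947  (last char: '7')
  sorted[7] = 9479$8496  (last char: '6')
  sorted[8] = 969479$84  (last char: '4')
Last column: 99894$764
Original string S is at sorted index 5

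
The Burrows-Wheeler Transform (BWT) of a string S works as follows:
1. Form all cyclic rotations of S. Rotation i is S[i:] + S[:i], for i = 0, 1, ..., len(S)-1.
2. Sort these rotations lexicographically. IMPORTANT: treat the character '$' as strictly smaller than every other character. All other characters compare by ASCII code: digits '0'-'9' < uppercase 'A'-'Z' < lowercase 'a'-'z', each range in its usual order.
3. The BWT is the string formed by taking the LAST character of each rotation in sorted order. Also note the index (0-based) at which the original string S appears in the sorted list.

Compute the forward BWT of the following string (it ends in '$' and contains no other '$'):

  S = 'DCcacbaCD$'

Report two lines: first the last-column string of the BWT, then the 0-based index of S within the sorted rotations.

All 10 rotations (rotation i = S[i:]+S[:i]):
  rot[0] = DCcacbaCD$
  rot[1] = CcacbaCD$D
  rot[2] = cacbaCD$DC
  rot[3] = acbaCD$DCc
  rot[4] = cbaCD$DCca
  rot[5] = baCD$DCcac
  rot[6] = aCD$DCcacb
  rot[7] = CD$DCcacba
  rot[8] = D$DCcacbaC
  rot[9] = $DCcacbaCD
Sorted (with $ < everything):
  sorted[0] = $DCcacbaCD  (last char: 'D')
  sorted[1] = CD$DCcacba  (last char: 'a')
  sorted[2] = CcacbaCD$D  (last char: 'D')
  sorted[3] = D$DCcacbaC  (last char: 'C')
  sorted[4] = DCcacbaCD$  (last char: '$')
  sorted[5] = aCD$DCcacb  (last char: 'b')
  sorted[6] = acbaCD$DCc  (last char: 'c')
  sorted[7] = baCD$DCcac  (last char: 'c')
  sorted[8] = cacbaCD$DC  (last char: 'C')
  sorted[9] = cbaCD$DCca  (last char: 'a')
Last column: DaDC$bccCa
Original string S is at sorted index 4

Answer: DaDC$bccCa
4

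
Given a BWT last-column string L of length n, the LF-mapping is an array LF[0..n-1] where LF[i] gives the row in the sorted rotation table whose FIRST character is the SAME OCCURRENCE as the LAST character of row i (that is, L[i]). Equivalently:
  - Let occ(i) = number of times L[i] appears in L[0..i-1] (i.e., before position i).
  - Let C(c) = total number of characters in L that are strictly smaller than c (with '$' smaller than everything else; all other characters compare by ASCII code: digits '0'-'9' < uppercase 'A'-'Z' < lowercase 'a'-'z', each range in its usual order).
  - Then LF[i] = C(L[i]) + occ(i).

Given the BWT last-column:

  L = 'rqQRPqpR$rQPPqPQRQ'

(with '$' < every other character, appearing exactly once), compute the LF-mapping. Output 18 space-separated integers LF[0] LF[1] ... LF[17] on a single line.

Answer: 16 13 5 9 1 14 12 10 0 17 6 2 3 15 4 7 11 8

Derivation:
Char counts: '$':1, 'P':4, 'Q':4, 'R':3, 'p':1, 'q':3, 'r':2
C (first-col start): C('$')=0, C('P')=1, C('Q')=5, C('R')=9, C('p')=12, C('q')=13, C('r')=16
L[0]='r': occ=0, LF[0]=C('r')+0=16+0=16
L[1]='q': occ=0, LF[1]=C('q')+0=13+0=13
L[2]='Q': occ=0, LF[2]=C('Q')+0=5+0=5
L[3]='R': occ=0, LF[3]=C('R')+0=9+0=9
L[4]='P': occ=0, LF[4]=C('P')+0=1+0=1
L[5]='q': occ=1, LF[5]=C('q')+1=13+1=14
L[6]='p': occ=0, LF[6]=C('p')+0=12+0=12
L[7]='R': occ=1, LF[7]=C('R')+1=9+1=10
L[8]='$': occ=0, LF[8]=C('$')+0=0+0=0
L[9]='r': occ=1, LF[9]=C('r')+1=16+1=17
L[10]='Q': occ=1, LF[10]=C('Q')+1=5+1=6
L[11]='P': occ=1, LF[11]=C('P')+1=1+1=2
L[12]='P': occ=2, LF[12]=C('P')+2=1+2=3
L[13]='q': occ=2, LF[13]=C('q')+2=13+2=15
L[14]='P': occ=3, LF[14]=C('P')+3=1+3=4
L[15]='Q': occ=2, LF[15]=C('Q')+2=5+2=7
L[16]='R': occ=2, LF[16]=C('R')+2=9+2=11
L[17]='Q': occ=3, LF[17]=C('Q')+3=5+3=8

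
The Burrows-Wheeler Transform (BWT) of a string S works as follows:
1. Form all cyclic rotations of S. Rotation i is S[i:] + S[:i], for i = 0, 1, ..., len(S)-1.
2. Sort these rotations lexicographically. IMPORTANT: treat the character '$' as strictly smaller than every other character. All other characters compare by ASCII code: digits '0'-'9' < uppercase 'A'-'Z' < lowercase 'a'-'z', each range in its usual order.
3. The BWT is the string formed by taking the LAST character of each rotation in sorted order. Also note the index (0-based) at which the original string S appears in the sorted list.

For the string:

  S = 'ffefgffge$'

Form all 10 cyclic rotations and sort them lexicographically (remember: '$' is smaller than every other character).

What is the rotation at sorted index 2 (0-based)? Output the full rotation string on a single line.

All 10 rotations (rotation i = S[i:]+S[:i]):
  rot[0] = ffefgffge$
  rot[1] = fefgffge$f
  rot[2] = efgffge$ff
  rot[3] = fgffge$ffe
  rot[4] = gffge$ffef
  rot[5] = ffge$ffefg
  rot[6] = fge$ffefgf
  rot[7] = ge$ffefgff
  rot[8] = e$ffefgffg
  rot[9] = $ffefgffge
Sorted (with $ < everything):
  sorted[0] = $ffefgffge
  sorted[1] = e$ffefgffg
  sorted[2] = efgffge$ff
  sorted[3] = fefgffge$f
  sorted[4] = ffefgffge$
  sorted[5] = ffge$ffefg
  sorted[6] = fge$ffefgf
  sorted[7] = fgffge$ffe
  sorted[8] = ge$ffefgff
  sorted[9] = gffge$ffef
sorted[2] = efgffge$ff

Answer: efgffge$ff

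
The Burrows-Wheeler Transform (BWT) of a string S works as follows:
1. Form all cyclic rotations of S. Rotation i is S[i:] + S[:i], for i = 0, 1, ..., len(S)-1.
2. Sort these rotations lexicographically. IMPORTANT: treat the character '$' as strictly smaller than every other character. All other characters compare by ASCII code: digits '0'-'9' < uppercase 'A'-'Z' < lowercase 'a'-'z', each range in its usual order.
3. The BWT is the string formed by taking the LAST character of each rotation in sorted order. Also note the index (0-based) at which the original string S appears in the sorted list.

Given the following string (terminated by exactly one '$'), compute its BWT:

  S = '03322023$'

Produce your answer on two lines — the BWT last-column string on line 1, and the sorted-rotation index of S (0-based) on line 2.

Answer: 32$230230
2

Derivation:
All 9 rotations (rotation i = S[i:]+S[:i]):
  rot[0] = 03322023$
  rot[1] = 3322023$0
  rot[2] = 322023$03
  rot[3] = 22023$033
  rot[4] = 2023$0332
  rot[5] = 023$03322
  rot[6] = 23$033220
  rot[7] = 3$0332202
  rot[8] = $03322023
Sorted (with $ < everything):
  sorted[0] = $03322023  (last char: '3')
  sorted[1] = 023$03322  (last char: '2')
  sorted[2] = 03322023$  (last char: '$')
  sorted[3] = 2023$0332  (last char: '2')
  sorted[4] = 22023$033  (last char: '3')
  sorted[5] = 23$033220  (last char: '0')
  sorted[6] = 3$0332202  (last char: '2')
  sorted[7] = 322023$03  (last char: '3')
  sorted[8] = 3322023$0  (last char: '0')
Last column: 32$230230
Original string S is at sorted index 2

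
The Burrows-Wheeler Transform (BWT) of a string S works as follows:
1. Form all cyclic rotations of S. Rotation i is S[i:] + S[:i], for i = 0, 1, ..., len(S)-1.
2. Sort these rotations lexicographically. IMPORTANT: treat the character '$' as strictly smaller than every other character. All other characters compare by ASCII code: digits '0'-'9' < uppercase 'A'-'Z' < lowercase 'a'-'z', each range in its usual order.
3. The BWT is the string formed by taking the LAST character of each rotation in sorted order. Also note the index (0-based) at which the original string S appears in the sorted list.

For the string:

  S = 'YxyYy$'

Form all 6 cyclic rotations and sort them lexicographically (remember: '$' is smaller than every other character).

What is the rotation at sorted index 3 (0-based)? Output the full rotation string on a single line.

All 6 rotations (rotation i = S[i:]+S[:i]):
  rot[0] = YxyYy$
  rot[1] = xyYy$Y
  rot[2] = yYy$Yx
  rot[3] = Yy$Yxy
  rot[4] = y$YxyY
  rot[5] = $YxyYy
Sorted (with $ < everything):
  sorted[0] = $YxyYy
  sorted[1] = YxyYy$
  sorted[2] = Yy$Yxy
  sorted[3] = xyYy$Y
  sorted[4] = y$YxyY
  sorted[5] = yYy$Yx
sorted[3] = xyYy$Y

Answer: xyYy$Y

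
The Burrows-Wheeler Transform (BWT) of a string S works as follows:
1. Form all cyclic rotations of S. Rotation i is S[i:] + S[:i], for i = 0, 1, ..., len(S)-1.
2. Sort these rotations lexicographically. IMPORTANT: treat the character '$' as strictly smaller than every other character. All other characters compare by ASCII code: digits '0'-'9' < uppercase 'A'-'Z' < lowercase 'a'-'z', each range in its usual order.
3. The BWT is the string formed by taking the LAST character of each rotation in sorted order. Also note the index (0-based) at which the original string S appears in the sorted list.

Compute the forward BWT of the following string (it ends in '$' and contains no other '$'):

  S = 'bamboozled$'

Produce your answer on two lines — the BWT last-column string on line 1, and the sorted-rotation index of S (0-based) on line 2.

All 11 rotations (rotation i = S[i:]+S[:i]):
  rot[0] = bamboozled$
  rot[1] = amboozled$b
  rot[2] = mboozled$ba
  rot[3] = boozled$bam
  rot[4] = oozled$bamb
  rot[5] = ozled$bambo
  rot[6] = zled$bamboo
  rot[7] = led$bambooz
  rot[8] = ed$bamboozl
  rot[9] = d$bamboozle
  rot[10] = $bamboozled
Sorted (with $ < everything):
  sorted[0] = $bamboozled  (last char: 'd')
  sorted[1] = amboozled$b  (last char: 'b')
  sorted[2] = bamboozled$  (last char: '$')
  sorted[3] = boozled$bam  (last char: 'm')
  sorted[4] = d$bamboozle  (last char: 'e')
  sorted[5] = ed$bamboozl  (last char: 'l')
  sorted[6] = led$bambooz  (last char: 'z')
  sorted[7] = mboozled$ba  (last char: 'a')
  sorted[8] = oozled$bamb  (last char: 'b')
  sorted[9] = ozled$bambo  (last char: 'o')
  sorted[10] = zled$bamboo  (last char: 'o')
Last column: db$melzaboo
Original string S is at sorted index 2

Answer: db$melzaboo
2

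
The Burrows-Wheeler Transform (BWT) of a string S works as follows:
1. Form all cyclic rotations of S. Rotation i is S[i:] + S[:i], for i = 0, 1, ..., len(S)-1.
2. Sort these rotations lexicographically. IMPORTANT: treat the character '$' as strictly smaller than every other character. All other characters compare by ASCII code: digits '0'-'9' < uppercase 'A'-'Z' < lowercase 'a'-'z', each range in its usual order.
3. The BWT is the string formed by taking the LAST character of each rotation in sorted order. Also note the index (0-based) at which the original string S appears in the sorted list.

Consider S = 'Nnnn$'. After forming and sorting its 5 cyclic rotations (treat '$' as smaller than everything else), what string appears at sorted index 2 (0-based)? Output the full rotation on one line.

Answer: n$Nnn

Derivation:
All 5 rotations (rotation i = S[i:]+S[:i]):
  rot[0] = Nnnn$
  rot[1] = nnn$N
  rot[2] = nn$Nn
  rot[3] = n$Nnn
  rot[4] = $Nnnn
Sorted (with $ < everything):
  sorted[0] = $Nnnn
  sorted[1] = Nnnn$
  sorted[2] = n$Nnn
  sorted[3] = nn$Nn
  sorted[4] = nnn$N
sorted[2] = n$Nnn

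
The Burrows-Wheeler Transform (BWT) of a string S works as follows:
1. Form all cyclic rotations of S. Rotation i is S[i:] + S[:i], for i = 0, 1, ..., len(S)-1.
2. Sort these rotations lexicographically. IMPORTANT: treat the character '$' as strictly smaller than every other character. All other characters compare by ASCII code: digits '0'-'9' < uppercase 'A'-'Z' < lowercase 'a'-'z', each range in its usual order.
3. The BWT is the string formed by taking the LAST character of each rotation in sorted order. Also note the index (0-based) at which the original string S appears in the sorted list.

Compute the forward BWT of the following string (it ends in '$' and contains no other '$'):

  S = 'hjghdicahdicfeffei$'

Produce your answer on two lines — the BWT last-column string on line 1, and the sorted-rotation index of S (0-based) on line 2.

All 19 rotations (rotation i = S[i:]+S[:i]):
  rot[0] = hjghdicahdicfeffei$
  rot[1] = jghdicahdicfeffei$h
  rot[2] = ghdicahdicfeffei$hj
  rot[3] = hdicahdicfeffei$hjg
  rot[4] = dicahdicfeffei$hjgh
  rot[5] = icahdicfeffei$hjghd
  rot[6] = cahdicfeffei$hjghdi
  rot[7] = ahdicfeffei$hjghdic
  rot[8] = hdicfeffei$hjghdica
  rot[9] = dicfeffei$hjghdicah
  rot[10] = icfeffei$hjghdicahd
  rot[11] = cfeffei$hjghdicahdi
  rot[12] = feffei$hjghdicahdic
  rot[13] = effei$hjghdicahdicf
  rot[14] = ffei$hjghdicahdicfe
  rot[15] = fei$hjghdicahdicfef
  rot[16] = ei$hjghdicahdicfeff
  rot[17] = i$hjghdicahdicfeffe
  rot[18] = $hjghdicahdicfeffei
Sorted (with $ < everything):
  sorted[0] = $hjghdicahdicfeffei  (last char: 'i')
  sorted[1] = ahdicfeffei$hjghdic  (last char: 'c')
  sorted[2] = cahdicfeffei$hjghdi  (last char: 'i')
  sorted[3] = cfeffei$hjghdicahdi  (last char: 'i')
  sorted[4] = dicahdicfeffei$hjgh  (last char: 'h')
  sorted[5] = dicfeffei$hjghdicah  (last char: 'h')
  sorted[6] = effei$hjghdicahdicf  (last char: 'f')
  sorted[7] = ei$hjghdicahdicfeff  (last char: 'f')
  sorted[8] = feffei$hjghdicahdic  (last char: 'c')
  sorted[9] = fei$hjghdicahdicfef  (last char: 'f')
  sorted[10] = ffei$hjghdicahdicfe  (last char: 'e')
  sorted[11] = ghdicahdicfeffei$hj  (last char: 'j')
  sorted[12] = hdicahdicfeffei$hjg  (last char: 'g')
  sorted[13] = hdicfeffei$hjghdica  (last char: 'a')
  sorted[14] = hjghdicahdicfeffei$  (last char: '$')
  sorted[15] = i$hjghdicahdicfeffe  (last char: 'e')
  sorted[16] = icahdicfeffei$hjghd  (last char: 'd')
  sorted[17] = icfeffei$hjghdicahd  (last char: 'd')
  sorted[18] = jghdicahdicfeffei$h  (last char: 'h')
Last column: iciihhffcfejga$eddh
Original string S is at sorted index 14

Answer: iciihhffcfejga$eddh
14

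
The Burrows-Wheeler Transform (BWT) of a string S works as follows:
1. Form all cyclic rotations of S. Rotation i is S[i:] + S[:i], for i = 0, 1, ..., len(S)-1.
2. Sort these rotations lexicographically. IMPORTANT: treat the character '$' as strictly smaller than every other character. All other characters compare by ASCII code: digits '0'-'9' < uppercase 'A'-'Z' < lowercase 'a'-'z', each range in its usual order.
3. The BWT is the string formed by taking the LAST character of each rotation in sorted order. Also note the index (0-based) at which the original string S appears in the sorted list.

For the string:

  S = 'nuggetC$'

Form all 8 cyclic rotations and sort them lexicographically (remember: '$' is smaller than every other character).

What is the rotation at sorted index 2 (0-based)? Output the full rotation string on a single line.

Answer: etC$nugg

Derivation:
All 8 rotations (rotation i = S[i:]+S[:i]):
  rot[0] = nuggetC$
  rot[1] = uggetC$n
  rot[2] = ggetC$nu
  rot[3] = getC$nug
  rot[4] = etC$nugg
  rot[5] = tC$nugge
  rot[6] = C$nugget
  rot[7] = $nuggetC
Sorted (with $ < everything):
  sorted[0] = $nuggetC
  sorted[1] = C$nugget
  sorted[2] = etC$nugg
  sorted[3] = getC$nug
  sorted[4] = ggetC$nu
  sorted[5] = nuggetC$
  sorted[6] = tC$nugge
  sorted[7] = uggetC$n
sorted[2] = etC$nugg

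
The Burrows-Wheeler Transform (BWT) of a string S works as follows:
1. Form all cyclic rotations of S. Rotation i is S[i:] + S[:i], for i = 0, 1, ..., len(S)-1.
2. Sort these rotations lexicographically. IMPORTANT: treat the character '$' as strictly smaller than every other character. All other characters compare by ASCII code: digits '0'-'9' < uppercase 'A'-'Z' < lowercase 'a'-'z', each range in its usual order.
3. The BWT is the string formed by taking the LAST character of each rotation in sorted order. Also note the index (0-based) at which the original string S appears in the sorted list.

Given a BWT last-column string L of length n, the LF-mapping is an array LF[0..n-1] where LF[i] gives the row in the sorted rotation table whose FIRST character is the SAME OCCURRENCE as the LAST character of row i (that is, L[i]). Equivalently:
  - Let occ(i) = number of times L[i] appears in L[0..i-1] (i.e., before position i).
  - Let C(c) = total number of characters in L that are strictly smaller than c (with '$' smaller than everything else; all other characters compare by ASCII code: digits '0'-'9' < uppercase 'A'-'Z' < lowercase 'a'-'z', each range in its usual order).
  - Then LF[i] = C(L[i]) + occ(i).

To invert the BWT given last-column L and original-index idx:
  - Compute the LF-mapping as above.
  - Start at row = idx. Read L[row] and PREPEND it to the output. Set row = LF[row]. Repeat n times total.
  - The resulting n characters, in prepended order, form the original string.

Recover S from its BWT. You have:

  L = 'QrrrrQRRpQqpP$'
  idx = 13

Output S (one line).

LF mapping: 2 10 11 12 13 3 5 6 7 4 9 8 1 0
Walk LF starting at row 13, prepending L[row]:
  step 1: row=13, L[13]='$', prepend. Next row=LF[13]=0
  step 2: row=0, L[0]='Q', prepend. Next row=LF[0]=2
  step 3: row=2, L[2]='r', prepend. Next row=LF[2]=11
  step 4: row=11, L[11]='p', prepend. Next row=LF[11]=8
  step 5: row=8, L[8]='p', prepend. Next row=LF[8]=7
  step 6: row=7, L[7]='R', prepend. Next row=LF[7]=6
  step 7: row=6, L[6]='R', prepend. Next row=LF[6]=5
  step 8: row=5, L[5]='Q', prepend. Next row=LF[5]=3
  step 9: row=3, L[3]='r', prepend. Next row=LF[3]=12
  step 10: row=12, L[12]='P', prepend. Next row=LF[12]=1
  step 11: row=1, L[1]='r', prepend. Next row=LF[1]=10
  step 12: row=10, L[10]='q', prepend. Next row=LF[10]=9
  step 13: row=9, L[9]='Q', prepend. Next row=LF[9]=4
  step 14: row=4, L[4]='r', prepend. Next row=LF[4]=13
Reversed output: rQqrPrQRRpprQ$

Answer: rQqrPrQRRpprQ$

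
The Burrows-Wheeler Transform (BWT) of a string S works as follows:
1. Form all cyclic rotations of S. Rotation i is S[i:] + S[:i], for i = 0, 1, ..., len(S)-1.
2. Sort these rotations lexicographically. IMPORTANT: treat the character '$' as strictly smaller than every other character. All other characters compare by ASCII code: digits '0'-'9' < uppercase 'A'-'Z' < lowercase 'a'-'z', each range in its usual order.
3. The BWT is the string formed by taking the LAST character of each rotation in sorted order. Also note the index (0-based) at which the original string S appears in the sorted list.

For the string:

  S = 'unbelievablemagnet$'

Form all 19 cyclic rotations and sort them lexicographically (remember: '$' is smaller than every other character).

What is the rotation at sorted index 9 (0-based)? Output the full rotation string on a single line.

Answer: gnet$unbelievablema

Derivation:
All 19 rotations (rotation i = S[i:]+S[:i]):
  rot[0] = unbelievablemagnet$
  rot[1] = nbelievablemagnet$u
  rot[2] = believablemagnet$un
  rot[3] = elievablemagnet$unb
  rot[4] = lievablemagnet$unbe
  rot[5] = ievablemagnet$unbel
  rot[6] = evablemagnet$unbeli
  rot[7] = vablemagnet$unbelie
  rot[8] = ablemagnet$unbeliev
  rot[9] = blemagnet$unbelieva
  rot[10] = lemagnet$unbelievab
  rot[11] = emagnet$unbelievabl
  rot[12] = magnet$unbelievable
  rot[13] = agnet$unbelievablem
  rot[14] = gnet$unbelievablema
  rot[15] = net$unbelievablemag
  rot[16] = et$unbelievablemagn
  rot[17] = t$unbelievablemagne
  rot[18] = $unbelievablemagnet
Sorted (with $ < everything):
  sorted[0] = $unbelievablemagnet
  sorted[1] = ablemagnet$unbeliev
  sorted[2] = agnet$unbelievablem
  sorted[3] = believablemagnet$un
  sorted[4] = blemagnet$unbelieva
  sorted[5] = elievablemagnet$unb
  sorted[6] = emagnet$unbelievabl
  sorted[7] = et$unbelievablemagn
  sorted[8] = evablemagnet$unbeli
  sorted[9] = gnet$unbelievablema
  sorted[10] = ievablemagnet$unbel
  sorted[11] = lemagnet$unbelievab
  sorted[12] = lievablemagnet$unbe
  sorted[13] = magnet$unbelievable
  sorted[14] = nbelievablemagnet$u
  sorted[15] = net$unbelievablemag
  sorted[16] = t$unbelievablemagne
  sorted[17] = unbelievablemagnet$
  sorted[18] = vablemagnet$unbelie
sorted[9] = gnet$unbelievablema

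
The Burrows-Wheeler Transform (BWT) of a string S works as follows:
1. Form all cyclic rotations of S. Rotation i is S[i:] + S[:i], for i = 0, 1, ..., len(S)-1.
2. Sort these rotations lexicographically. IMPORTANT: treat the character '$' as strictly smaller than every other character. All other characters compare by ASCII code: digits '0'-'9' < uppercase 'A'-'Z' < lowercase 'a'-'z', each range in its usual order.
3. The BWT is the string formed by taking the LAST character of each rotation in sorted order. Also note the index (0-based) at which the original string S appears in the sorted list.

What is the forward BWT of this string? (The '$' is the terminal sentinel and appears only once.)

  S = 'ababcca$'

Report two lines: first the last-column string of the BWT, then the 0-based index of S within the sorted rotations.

Answer: ac$baacb
2

Derivation:
All 8 rotations (rotation i = S[i:]+S[:i]):
  rot[0] = ababcca$
  rot[1] = babcca$a
  rot[2] = abcca$ab
  rot[3] = bcca$aba
  rot[4] = cca$abab
  rot[5] = ca$ababc
  rot[6] = a$ababcc
  rot[7] = $ababcca
Sorted (with $ < everything):
  sorted[0] = $ababcca  (last char: 'a')
  sorted[1] = a$ababcc  (last char: 'c')
  sorted[2] = ababcca$  (last char: '$')
  sorted[3] = abcca$ab  (last char: 'b')
  sorted[4] = babcca$a  (last char: 'a')
  sorted[5] = bcca$aba  (last char: 'a')
  sorted[6] = ca$ababc  (last char: 'c')
  sorted[7] = cca$abab  (last char: 'b')
Last column: ac$baacb
Original string S is at sorted index 2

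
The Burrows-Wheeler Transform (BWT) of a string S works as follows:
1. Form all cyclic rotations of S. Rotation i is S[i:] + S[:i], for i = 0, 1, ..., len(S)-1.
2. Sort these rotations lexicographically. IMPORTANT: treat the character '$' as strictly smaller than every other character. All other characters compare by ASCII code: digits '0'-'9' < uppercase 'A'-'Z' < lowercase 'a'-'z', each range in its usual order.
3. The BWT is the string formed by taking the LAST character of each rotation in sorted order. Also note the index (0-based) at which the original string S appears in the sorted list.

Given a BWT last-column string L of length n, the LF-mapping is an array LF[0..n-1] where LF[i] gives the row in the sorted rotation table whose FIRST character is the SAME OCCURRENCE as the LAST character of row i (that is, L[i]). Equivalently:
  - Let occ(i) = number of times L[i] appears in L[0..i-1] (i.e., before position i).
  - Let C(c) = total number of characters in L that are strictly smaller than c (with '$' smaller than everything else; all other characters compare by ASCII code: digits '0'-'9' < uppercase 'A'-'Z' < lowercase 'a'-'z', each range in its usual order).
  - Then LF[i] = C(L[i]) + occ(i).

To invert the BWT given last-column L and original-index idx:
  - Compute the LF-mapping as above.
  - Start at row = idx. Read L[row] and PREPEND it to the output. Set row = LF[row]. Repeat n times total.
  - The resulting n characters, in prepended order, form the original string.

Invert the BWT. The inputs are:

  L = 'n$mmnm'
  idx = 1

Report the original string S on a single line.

LF mapping: 4 0 1 2 5 3
Walk LF starting at row 1, prepending L[row]:
  step 1: row=1, L[1]='$', prepend. Next row=LF[1]=0
  step 2: row=0, L[0]='n', prepend. Next row=LF[0]=4
  step 3: row=4, L[4]='n', prepend. Next row=LF[4]=5
  step 4: row=5, L[5]='m', prepend. Next row=LF[5]=3
  step 5: row=3, L[3]='m', prepend. Next row=LF[3]=2
  step 6: row=2, L[2]='m', prepend. Next row=LF[2]=1
Reversed output: mmmnn$

Answer: mmmnn$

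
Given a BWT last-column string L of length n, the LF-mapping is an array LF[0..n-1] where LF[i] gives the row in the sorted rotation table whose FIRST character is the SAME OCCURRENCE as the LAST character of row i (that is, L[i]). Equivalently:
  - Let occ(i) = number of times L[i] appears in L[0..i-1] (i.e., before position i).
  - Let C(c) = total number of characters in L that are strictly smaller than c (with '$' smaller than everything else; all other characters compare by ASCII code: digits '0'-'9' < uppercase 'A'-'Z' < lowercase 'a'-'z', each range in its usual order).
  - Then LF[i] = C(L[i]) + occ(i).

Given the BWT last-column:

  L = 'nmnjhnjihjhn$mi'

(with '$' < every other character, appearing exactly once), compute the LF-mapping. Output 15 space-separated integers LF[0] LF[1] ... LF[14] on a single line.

Answer: 11 9 12 6 1 13 7 4 2 8 3 14 0 10 5

Derivation:
Char counts: '$':1, 'h':3, 'i':2, 'j':3, 'm':2, 'n':4
C (first-col start): C('$')=0, C('h')=1, C('i')=4, C('j')=6, C('m')=9, C('n')=11
L[0]='n': occ=0, LF[0]=C('n')+0=11+0=11
L[1]='m': occ=0, LF[1]=C('m')+0=9+0=9
L[2]='n': occ=1, LF[2]=C('n')+1=11+1=12
L[3]='j': occ=0, LF[3]=C('j')+0=6+0=6
L[4]='h': occ=0, LF[4]=C('h')+0=1+0=1
L[5]='n': occ=2, LF[5]=C('n')+2=11+2=13
L[6]='j': occ=1, LF[6]=C('j')+1=6+1=7
L[7]='i': occ=0, LF[7]=C('i')+0=4+0=4
L[8]='h': occ=1, LF[8]=C('h')+1=1+1=2
L[9]='j': occ=2, LF[9]=C('j')+2=6+2=8
L[10]='h': occ=2, LF[10]=C('h')+2=1+2=3
L[11]='n': occ=3, LF[11]=C('n')+3=11+3=14
L[12]='$': occ=0, LF[12]=C('$')+0=0+0=0
L[13]='m': occ=1, LF[13]=C('m')+1=9+1=10
L[14]='i': occ=1, LF[14]=C('i')+1=4+1=5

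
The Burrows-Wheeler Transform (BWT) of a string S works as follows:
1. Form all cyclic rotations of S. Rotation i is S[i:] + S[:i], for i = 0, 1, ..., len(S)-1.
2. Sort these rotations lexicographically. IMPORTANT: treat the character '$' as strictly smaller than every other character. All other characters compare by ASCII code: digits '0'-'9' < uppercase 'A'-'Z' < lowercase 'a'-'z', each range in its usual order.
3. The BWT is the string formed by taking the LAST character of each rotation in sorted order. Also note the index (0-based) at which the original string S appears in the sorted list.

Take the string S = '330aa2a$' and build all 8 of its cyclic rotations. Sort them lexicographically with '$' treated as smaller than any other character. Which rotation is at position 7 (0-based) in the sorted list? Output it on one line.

All 8 rotations (rotation i = S[i:]+S[:i]):
  rot[0] = 330aa2a$
  rot[1] = 30aa2a$3
  rot[2] = 0aa2a$33
  rot[3] = aa2a$330
  rot[4] = a2a$330a
  rot[5] = 2a$330aa
  rot[6] = a$330aa2
  rot[7] = $330aa2a
Sorted (with $ < everything):
  sorted[0] = $330aa2a
  sorted[1] = 0aa2a$33
  sorted[2] = 2a$330aa
  sorted[3] = 30aa2a$3
  sorted[4] = 330aa2a$
  sorted[5] = a$330aa2
  sorted[6] = a2a$330a
  sorted[7] = aa2a$330
sorted[7] = aa2a$330

Answer: aa2a$330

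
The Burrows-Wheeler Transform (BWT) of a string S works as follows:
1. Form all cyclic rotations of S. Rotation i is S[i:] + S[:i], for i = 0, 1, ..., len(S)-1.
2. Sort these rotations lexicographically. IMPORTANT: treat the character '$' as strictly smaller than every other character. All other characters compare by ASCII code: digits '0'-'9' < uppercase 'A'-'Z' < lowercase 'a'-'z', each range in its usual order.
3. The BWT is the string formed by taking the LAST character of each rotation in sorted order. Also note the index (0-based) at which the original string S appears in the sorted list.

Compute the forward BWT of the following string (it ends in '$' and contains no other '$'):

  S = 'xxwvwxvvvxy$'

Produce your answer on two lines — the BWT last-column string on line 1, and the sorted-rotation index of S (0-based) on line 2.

Answer: yxvwvxvwx$vx
9

Derivation:
All 12 rotations (rotation i = S[i:]+S[:i]):
  rot[0] = xxwvwxvvvxy$
  rot[1] = xwvwxvvvxy$x
  rot[2] = wvwxvvvxy$xx
  rot[3] = vwxvvvxy$xxw
  rot[4] = wxvvvxy$xxwv
  rot[5] = xvvvxy$xxwvw
  rot[6] = vvvxy$xxwvwx
  rot[7] = vvxy$xxwvwxv
  rot[8] = vxy$xxwvwxvv
  rot[9] = xy$xxwvwxvvv
  rot[10] = y$xxwvwxvvvx
  rot[11] = $xxwvwxvvvxy
Sorted (with $ < everything):
  sorted[0] = $xxwvwxvvvxy  (last char: 'y')
  sorted[1] = vvvxy$xxwvwx  (last char: 'x')
  sorted[2] = vvxy$xxwvwxv  (last char: 'v')
  sorted[3] = vwxvvvxy$xxw  (last char: 'w')
  sorted[4] = vxy$xxwvwxvv  (last char: 'v')
  sorted[5] = wvwxvvvxy$xx  (last char: 'x')
  sorted[6] = wxvvvxy$xxwv  (last char: 'v')
  sorted[7] = xvvvxy$xxwvw  (last char: 'w')
  sorted[8] = xwvwxvvvxy$x  (last char: 'x')
  sorted[9] = xxwvwxvvvxy$  (last char: '$')
  sorted[10] = xy$xxwvwxvvv  (last char: 'v')
  sorted[11] = y$xxwvwxvvvx  (last char: 'x')
Last column: yxvwvxvwx$vx
Original string S is at sorted index 9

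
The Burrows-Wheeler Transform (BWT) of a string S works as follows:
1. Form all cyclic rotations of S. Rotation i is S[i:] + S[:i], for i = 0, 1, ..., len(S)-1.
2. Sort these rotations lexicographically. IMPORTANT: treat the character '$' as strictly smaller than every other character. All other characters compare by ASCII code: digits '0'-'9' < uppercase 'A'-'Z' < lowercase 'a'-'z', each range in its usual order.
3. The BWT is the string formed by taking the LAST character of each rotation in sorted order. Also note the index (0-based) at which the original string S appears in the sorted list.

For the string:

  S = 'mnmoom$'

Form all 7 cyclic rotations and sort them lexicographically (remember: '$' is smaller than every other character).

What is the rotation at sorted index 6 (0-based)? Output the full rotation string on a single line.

All 7 rotations (rotation i = S[i:]+S[:i]):
  rot[0] = mnmoom$
  rot[1] = nmoom$m
  rot[2] = moom$mn
  rot[3] = oom$mnm
  rot[4] = om$mnmo
  rot[5] = m$mnmoo
  rot[6] = $mnmoom
Sorted (with $ < everything):
  sorted[0] = $mnmoom
  sorted[1] = m$mnmoo
  sorted[2] = mnmoom$
  sorted[3] = moom$mn
  sorted[4] = nmoom$m
  sorted[5] = om$mnmo
  sorted[6] = oom$mnm
sorted[6] = oom$mnm

Answer: oom$mnm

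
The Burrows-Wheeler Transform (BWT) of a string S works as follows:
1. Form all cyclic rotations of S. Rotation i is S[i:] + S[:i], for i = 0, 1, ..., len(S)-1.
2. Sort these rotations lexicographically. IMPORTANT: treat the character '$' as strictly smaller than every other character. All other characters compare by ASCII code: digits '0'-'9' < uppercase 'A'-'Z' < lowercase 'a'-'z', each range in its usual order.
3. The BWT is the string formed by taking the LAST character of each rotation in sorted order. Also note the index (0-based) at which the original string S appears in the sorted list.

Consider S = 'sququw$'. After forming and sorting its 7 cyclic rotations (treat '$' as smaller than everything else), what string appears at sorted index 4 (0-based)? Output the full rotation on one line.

Answer: uquw$sq

Derivation:
All 7 rotations (rotation i = S[i:]+S[:i]):
  rot[0] = sququw$
  rot[1] = ququw$s
  rot[2] = uquw$sq
  rot[3] = quw$squ
  rot[4] = uw$squq
  rot[5] = w$sququ
  rot[6] = $sququw
Sorted (with $ < everything):
  sorted[0] = $sququw
  sorted[1] = ququw$s
  sorted[2] = quw$squ
  sorted[3] = sququw$
  sorted[4] = uquw$sq
  sorted[5] = uw$squq
  sorted[6] = w$sququ
sorted[4] = uquw$sq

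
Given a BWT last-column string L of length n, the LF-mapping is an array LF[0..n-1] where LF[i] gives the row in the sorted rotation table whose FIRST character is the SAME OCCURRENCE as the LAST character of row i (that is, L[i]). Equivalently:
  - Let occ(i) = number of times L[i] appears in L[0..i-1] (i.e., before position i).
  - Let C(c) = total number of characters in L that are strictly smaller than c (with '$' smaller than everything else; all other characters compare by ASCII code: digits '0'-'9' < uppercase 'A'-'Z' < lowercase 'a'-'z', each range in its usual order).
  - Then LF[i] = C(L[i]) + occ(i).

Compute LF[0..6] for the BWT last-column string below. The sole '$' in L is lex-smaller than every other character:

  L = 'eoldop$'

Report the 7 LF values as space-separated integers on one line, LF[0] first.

Char counts: '$':1, 'd':1, 'e':1, 'l':1, 'o':2, 'p':1
C (first-col start): C('$')=0, C('d')=1, C('e')=2, C('l')=3, C('o')=4, C('p')=6
L[0]='e': occ=0, LF[0]=C('e')+0=2+0=2
L[1]='o': occ=0, LF[1]=C('o')+0=4+0=4
L[2]='l': occ=0, LF[2]=C('l')+0=3+0=3
L[3]='d': occ=0, LF[3]=C('d')+0=1+0=1
L[4]='o': occ=1, LF[4]=C('o')+1=4+1=5
L[5]='p': occ=0, LF[5]=C('p')+0=6+0=6
L[6]='$': occ=0, LF[6]=C('$')+0=0+0=0

Answer: 2 4 3 1 5 6 0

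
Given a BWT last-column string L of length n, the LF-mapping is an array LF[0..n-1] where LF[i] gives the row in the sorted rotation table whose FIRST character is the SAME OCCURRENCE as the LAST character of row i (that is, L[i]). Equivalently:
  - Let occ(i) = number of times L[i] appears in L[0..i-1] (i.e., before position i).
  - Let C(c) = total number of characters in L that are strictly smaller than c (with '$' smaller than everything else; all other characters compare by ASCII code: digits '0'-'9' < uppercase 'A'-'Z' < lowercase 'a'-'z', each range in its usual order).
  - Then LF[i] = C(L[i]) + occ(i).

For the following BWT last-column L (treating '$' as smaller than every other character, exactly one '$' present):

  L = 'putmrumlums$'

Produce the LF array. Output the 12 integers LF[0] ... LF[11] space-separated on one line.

Answer: 5 9 8 2 6 10 3 1 11 4 7 0

Derivation:
Char counts: '$':1, 'l':1, 'm':3, 'p':1, 'r':1, 's':1, 't':1, 'u':3
C (first-col start): C('$')=0, C('l')=1, C('m')=2, C('p')=5, C('r')=6, C('s')=7, C('t')=8, C('u')=9
L[0]='p': occ=0, LF[0]=C('p')+0=5+0=5
L[1]='u': occ=0, LF[1]=C('u')+0=9+0=9
L[2]='t': occ=0, LF[2]=C('t')+0=8+0=8
L[3]='m': occ=0, LF[3]=C('m')+0=2+0=2
L[4]='r': occ=0, LF[4]=C('r')+0=6+0=6
L[5]='u': occ=1, LF[5]=C('u')+1=9+1=10
L[6]='m': occ=1, LF[6]=C('m')+1=2+1=3
L[7]='l': occ=0, LF[7]=C('l')+0=1+0=1
L[8]='u': occ=2, LF[8]=C('u')+2=9+2=11
L[9]='m': occ=2, LF[9]=C('m')+2=2+2=4
L[10]='s': occ=0, LF[10]=C('s')+0=7+0=7
L[11]='$': occ=0, LF[11]=C('$')+0=0+0=0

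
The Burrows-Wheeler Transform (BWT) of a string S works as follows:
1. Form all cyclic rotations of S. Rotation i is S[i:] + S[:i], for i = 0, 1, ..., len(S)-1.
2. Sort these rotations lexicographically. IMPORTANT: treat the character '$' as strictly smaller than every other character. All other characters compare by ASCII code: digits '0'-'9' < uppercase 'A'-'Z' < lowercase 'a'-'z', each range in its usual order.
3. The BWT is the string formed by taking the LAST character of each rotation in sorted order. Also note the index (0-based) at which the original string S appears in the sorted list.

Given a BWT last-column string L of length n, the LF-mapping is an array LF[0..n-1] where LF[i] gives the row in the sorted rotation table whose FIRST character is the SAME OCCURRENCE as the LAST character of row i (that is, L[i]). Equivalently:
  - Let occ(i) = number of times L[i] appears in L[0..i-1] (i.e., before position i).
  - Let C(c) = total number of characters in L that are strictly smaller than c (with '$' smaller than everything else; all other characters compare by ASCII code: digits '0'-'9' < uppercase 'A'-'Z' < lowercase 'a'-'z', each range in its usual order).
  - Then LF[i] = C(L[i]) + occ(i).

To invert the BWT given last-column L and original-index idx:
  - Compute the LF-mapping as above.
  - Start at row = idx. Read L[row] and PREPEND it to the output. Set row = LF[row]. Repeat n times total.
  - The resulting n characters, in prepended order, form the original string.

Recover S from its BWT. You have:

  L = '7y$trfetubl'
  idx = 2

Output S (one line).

Answer: butterfly7$

Derivation:
LF mapping: 1 10 0 7 6 4 3 8 9 2 5
Walk LF starting at row 2, prepending L[row]:
  step 1: row=2, L[2]='$', prepend. Next row=LF[2]=0
  step 2: row=0, L[0]='7', prepend. Next row=LF[0]=1
  step 3: row=1, L[1]='y', prepend. Next row=LF[1]=10
  step 4: row=10, L[10]='l', prepend. Next row=LF[10]=5
  step 5: row=5, L[5]='f', prepend. Next row=LF[5]=4
  step 6: row=4, L[4]='r', prepend. Next row=LF[4]=6
  step 7: row=6, L[6]='e', prepend. Next row=LF[6]=3
  step 8: row=3, L[3]='t', prepend. Next row=LF[3]=7
  step 9: row=7, L[7]='t', prepend. Next row=LF[7]=8
  step 10: row=8, L[8]='u', prepend. Next row=LF[8]=9
  step 11: row=9, L[9]='b', prepend. Next row=LF[9]=2
Reversed output: butterfly7$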